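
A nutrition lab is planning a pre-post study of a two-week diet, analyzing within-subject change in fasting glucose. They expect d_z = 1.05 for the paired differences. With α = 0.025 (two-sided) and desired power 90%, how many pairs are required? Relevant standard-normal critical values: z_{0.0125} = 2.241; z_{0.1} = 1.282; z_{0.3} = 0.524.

For a paired (one-sample on differences) test: n = ((z_{α/2} + z_β) / d)².
z_{α/2} + z_β = 2.241 + 1.282 = 3.523.
n = (3.523 / 1.05)² = 3.355² = 11.26.
Round up.

n = 12 pairs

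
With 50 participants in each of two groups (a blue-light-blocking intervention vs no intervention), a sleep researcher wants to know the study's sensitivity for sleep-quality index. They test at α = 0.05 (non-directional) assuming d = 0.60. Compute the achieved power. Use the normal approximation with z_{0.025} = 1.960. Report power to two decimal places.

For two equal groups, power = Φ(d·√(n/2) − z_{α/2}).
d·√(n/2) = 0.60 × √(50/2) = 0.60 × 5.000 = 3.000.
z_β = 3.000 − 1.960 = 1.040.
Power = Φ(1.040) = 0.851.

power ≈ 0.85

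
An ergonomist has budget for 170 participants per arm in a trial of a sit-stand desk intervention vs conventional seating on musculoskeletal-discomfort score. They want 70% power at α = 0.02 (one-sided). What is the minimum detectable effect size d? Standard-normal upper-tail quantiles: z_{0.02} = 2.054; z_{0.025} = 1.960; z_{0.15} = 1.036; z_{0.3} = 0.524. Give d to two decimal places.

For two independent groups of n = 170 each: d_min = (z_{α} + z_β)·√(2/n).
z-sum = 2.054 + 0.524 = 2.578.
d_min = 2.578 × √(2/170) = 2.578 × 0.1085 = 0.280.

d_min ≈ 0.28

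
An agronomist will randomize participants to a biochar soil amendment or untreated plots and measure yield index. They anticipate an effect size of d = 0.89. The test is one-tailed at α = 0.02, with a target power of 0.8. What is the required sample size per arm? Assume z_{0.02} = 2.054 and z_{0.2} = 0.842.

For two independent groups with equal n: n = 2·((z_{α} + z_β) / d)².
z_{α} + z_β = 2.054 + 0.842 = 2.896.
n = 2 × (2.896 / 0.89)² = 2 × 3.254² = 2 × 10.59 = 21.2.
Round up to the next whole participant.

n = 22 per group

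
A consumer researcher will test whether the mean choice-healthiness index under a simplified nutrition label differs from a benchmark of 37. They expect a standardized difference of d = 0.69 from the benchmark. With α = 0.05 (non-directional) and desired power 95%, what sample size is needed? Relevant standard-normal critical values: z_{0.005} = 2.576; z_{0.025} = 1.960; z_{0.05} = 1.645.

For a one-sample test: n = ((z_{α/2} + z_β) / d)².
z_{α/2} + z_β = 1.960 + 1.645 = 3.605.
n = (3.605 / 0.69)² = 5.225² = 27.30.
Round up.

n = 28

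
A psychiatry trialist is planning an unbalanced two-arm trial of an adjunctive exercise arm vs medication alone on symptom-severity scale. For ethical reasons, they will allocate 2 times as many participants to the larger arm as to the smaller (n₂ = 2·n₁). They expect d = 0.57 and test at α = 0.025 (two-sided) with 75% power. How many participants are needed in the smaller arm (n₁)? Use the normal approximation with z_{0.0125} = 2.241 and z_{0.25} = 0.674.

n₁ = 40

With allocation ratio k = n₂/n₁ = 2, Var(x̄₁−x̄₂) = σ²(1/n₁ + 1/(k·n₁)) = σ²·(k+1)/(k·n₁).
So n₁ = (1 + 1/k)·((z_{α/2} + z_β)/d)² = 1.500 × (2.915/0.57)².
n₁ = 1.500 × 26.15 = 39.2.
Round up: n₁ = 40, giving n₂ = 2 × 40 = 80.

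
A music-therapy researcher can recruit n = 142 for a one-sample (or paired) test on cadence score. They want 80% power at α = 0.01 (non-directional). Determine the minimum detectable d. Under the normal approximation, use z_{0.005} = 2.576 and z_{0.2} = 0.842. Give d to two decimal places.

d_min ≈ 0.29

For a single sample (or paired design) of n = 142: d_min = (z_{α/2} + z_β)/√n.
z-sum = 2.576 + 0.842 = 3.418.
d_min = 3.418 / √142 = 3.418 / 11.916 = 0.287.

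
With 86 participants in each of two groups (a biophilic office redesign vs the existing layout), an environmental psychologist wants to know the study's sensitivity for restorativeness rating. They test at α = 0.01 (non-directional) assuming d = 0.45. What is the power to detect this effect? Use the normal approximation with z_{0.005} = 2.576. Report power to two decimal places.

For two equal groups, power = Φ(d·√(n/2) − z_{α/2}).
d·√(n/2) = 0.45 × √(86/2) = 0.45 × 6.557 = 2.951.
z_β = 2.951 − 2.576 = 0.375.
Power = Φ(0.375) = 0.646.

power ≈ 0.65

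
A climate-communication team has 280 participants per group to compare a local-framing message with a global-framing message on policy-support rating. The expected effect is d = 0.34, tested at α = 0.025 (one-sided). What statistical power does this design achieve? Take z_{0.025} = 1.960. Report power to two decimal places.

For two equal groups, power = Φ(d·√(n/2) − z_{α}).
d·√(n/2) = 0.34 × √(280/2) = 0.34 × 11.832 = 4.023.
z_β = 4.023 − 1.960 = 2.063.
Power = Φ(2.063) = 0.980.

power ≈ 0.98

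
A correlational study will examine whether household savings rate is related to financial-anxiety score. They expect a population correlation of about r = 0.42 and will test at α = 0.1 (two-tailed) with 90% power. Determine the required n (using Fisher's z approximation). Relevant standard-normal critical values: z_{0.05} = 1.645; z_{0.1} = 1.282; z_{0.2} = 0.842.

Fisher's z: C = ½·ln((1+r)/(1−r)) = ½·ln(2.4483) = 0.4477.
n = ((z_{α/2} + z_β)/C)² + 3.
(1.645 + 1.282) / 0.4477 = 2.927 / 0.4477 = 6.538.
n = 6.538² + 3 = 42.74 + 3 = 45.7.
Round up.

n = 46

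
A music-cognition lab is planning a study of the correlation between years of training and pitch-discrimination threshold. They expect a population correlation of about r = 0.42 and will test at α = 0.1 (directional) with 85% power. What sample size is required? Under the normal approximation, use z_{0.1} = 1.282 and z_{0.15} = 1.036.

n = 30

Fisher's z: C = ½·ln((1+r)/(1−r)) = ½·ln(2.4483) = 0.4477.
n = ((z_{α} + z_β)/C)² + 3.
(1.282 + 1.036) / 0.4477 = 2.318 / 0.4477 = 5.178.
n = 5.178² + 3 = 26.81 + 3 = 29.8.
Round up.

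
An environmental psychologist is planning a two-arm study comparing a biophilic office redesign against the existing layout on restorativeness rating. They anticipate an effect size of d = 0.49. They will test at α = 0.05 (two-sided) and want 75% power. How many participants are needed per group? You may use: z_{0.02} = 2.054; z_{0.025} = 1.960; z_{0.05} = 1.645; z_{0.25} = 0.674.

For two independent groups with equal n: n = 2·((z_{α/2} + z_β) / d)².
z_{α/2} + z_β = 1.960 + 0.674 = 2.634.
n = 2 × (2.634 / 0.49)² = 2 × 5.376² = 2 × 28.90 = 57.8.
Round up to the next whole participant.

n = 58 per group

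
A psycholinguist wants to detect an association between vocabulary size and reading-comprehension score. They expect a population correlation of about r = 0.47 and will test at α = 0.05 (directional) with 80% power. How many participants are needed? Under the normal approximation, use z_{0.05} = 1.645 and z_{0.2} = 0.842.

n = 27

Fisher's z: C = ½·ln((1+r)/(1−r)) = ½·ln(2.7736) = 0.5101.
n = ((z_{α} + z_β)/C)² + 3.
(1.645 + 0.842) / 0.5101 = 2.487 / 0.5101 = 4.876.
n = 4.876² + 3 = 23.77 + 3 = 26.8.
Round up.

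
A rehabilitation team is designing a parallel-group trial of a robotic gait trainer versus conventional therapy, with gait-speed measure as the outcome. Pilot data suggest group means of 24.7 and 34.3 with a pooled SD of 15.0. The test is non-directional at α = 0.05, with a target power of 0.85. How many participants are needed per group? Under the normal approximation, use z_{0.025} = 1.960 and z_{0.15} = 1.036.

Cohen's d = |M₁ − M₂| / SD_pooled = |24.7 − 34.3| / 15.0 = 9.6 / 15.0 = 0.640.
For two independent groups with equal n: n = 2·((z_{α/2} + z_β) / d)².
z_{α/2} + z_β = 1.960 + 1.036 = 2.996.
n = 2 × (2.996 / 0.640)² = 2 × 4.681² = 2 × 21.91 = 43.8.
Round up to the next whole participant.

n = 44 per group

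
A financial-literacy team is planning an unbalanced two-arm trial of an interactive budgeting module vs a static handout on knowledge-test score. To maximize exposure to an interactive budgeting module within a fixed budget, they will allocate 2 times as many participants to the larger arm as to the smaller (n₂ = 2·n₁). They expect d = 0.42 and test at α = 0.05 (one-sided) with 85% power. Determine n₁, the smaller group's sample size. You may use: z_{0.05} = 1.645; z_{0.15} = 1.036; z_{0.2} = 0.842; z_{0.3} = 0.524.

With allocation ratio k = n₂/n₁ = 2, Var(x̄₁−x̄₂) = σ²(1/n₁ + 1/(k·n₁)) = σ²·(k+1)/(k·n₁).
So n₁ = (1 + 1/k)·((z_{α} + z_β)/d)² = 1.500 × (2.681/0.42)².
n₁ = 1.500 × 40.75 = 61.1.
Round up: n₁ = 62, giving n₂ = 2 × 62 = 124.

n₁ = 62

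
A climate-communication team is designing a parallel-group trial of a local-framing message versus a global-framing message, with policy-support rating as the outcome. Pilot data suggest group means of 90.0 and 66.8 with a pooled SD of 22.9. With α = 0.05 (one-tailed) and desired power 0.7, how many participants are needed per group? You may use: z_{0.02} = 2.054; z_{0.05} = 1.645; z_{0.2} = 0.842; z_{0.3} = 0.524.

n = 10 per group

Cohen's d = |M₁ − M₂| / SD_pooled = |90.0 − 66.8| / 22.9 = 23.2 / 22.9 = 1.013.
For two independent groups with equal n: n = 2·((z_{α} + z_β) / d)².
z_{α} + z_β = 1.645 + 0.524 = 2.169.
n = 2 × (2.169 / 1.013)² = 2 × 2.141² = 2 × 4.58 = 9.2.
Round up to the next whole participant.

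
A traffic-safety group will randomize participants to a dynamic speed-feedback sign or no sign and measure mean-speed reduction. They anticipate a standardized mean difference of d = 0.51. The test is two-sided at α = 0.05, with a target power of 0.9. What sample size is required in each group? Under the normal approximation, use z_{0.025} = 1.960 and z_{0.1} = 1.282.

For two independent groups with equal n: n = 2·((z_{α/2} + z_β) / d)².
z_{α/2} + z_β = 1.960 + 1.282 = 3.242.
n = 2 × (3.242 / 0.51)² = 2 × 6.357² = 2 × 40.41 = 80.8.
Round up to the next whole participant.

n = 81 per group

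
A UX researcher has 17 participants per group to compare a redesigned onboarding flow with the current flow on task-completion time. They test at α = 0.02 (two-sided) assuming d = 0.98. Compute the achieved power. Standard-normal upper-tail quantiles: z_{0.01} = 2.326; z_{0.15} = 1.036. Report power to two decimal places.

power ≈ 0.70

For two equal groups, power = Φ(d·√(n/2) − z_{α/2}).
d·√(n/2) = 0.98 × √(17/2) = 0.98 × 2.915 = 2.857.
z_β = 2.857 − 2.326 = 0.531.
Power = Φ(0.531) = 0.702.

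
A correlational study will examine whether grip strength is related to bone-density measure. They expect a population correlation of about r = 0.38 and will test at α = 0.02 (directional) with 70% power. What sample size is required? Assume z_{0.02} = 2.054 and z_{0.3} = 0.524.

Fisher's z: C = ½·ln((1+r)/(1−r)) = ½·ln(2.2258) = 0.4001.
n = ((z_{α} + z_β)/C)² + 3.
(2.054 + 0.524) / 0.4001 = 2.578 / 0.4001 = 6.443.
n = 6.443² + 3 = 41.52 + 3 = 44.5.
Round up.

n = 45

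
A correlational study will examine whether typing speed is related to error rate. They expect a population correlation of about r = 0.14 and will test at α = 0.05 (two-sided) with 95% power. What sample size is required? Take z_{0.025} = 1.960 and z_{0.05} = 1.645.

Fisher's z: C = ½·ln((1+r)/(1−r)) = ½·ln(1.3256) = 0.1409.
n = ((z_{α/2} + z_β)/C)² + 3.
(1.960 + 1.645) / 0.1409 = 3.605 / 0.1409 = 25.586.
n = 25.586² + 3 = 654.62 + 3 = 657.6.
Round up.

n = 658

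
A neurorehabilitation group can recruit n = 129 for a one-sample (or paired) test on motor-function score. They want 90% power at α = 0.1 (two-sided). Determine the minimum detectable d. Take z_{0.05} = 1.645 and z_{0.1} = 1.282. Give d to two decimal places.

For a single sample (or paired design) of n = 129: d_min = (z_{α/2} + z_β)/√n.
z-sum = 1.645 + 1.282 = 2.927.
d_min = 2.927 / √129 = 2.927 / 11.358 = 0.258.

d_min ≈ 0.26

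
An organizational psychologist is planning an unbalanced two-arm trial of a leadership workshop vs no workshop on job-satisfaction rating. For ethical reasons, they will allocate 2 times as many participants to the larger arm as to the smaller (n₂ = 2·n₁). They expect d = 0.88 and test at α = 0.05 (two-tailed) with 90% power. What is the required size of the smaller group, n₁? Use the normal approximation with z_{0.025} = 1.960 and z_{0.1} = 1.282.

n₁ = 21

With allocation ratio k = n₂/n₁ = 2, Var(x̄₁−x̄₂) = σ²(1/n₁ + 1/(k·n₁)) = σ²·(k+1)/(k·n₁).
So n₁ = (1 + 1/k)·((z_{α/2} + z_β)/d)² = 1.500 × (3.242/0.88)².
n₁ = 1.500 × 13.57 = 20.4.
Round up: n₁ = 21, giving n₂ = 2 × 21 = 42.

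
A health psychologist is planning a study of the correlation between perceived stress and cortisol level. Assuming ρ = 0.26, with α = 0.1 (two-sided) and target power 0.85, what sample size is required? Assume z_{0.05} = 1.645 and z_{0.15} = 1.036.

Fisher's z: C = ½·ln((1+r)/(1−r)) = ½·ln(1.7027) = 0.2661.
n = ((z_{α/2} + z_β)/C)² + 3.
(1.645 + 1.036) / 0.2661 = 2.681 / 0.2661 = 10.075.
n = 10.075² + 3 = 101.51 + 3 = 104.5.
Round up.

n = 105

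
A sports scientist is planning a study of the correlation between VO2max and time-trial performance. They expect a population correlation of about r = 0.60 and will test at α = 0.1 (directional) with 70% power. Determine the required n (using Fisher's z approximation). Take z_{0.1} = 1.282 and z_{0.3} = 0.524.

Fisher's z: C = ½·ln((1+r)/(1−r)) = ½·ln(4.0000) = 0.6931.
n = ((z_{α} + z_β)/C)² + 3.
(1.282 + 0.524) / 0.6931 = 1.806 / 0.6931 = 2.606.
n = 2.606² + 3 = 6.79 + 3 = 9.8.
Round up.

n = 10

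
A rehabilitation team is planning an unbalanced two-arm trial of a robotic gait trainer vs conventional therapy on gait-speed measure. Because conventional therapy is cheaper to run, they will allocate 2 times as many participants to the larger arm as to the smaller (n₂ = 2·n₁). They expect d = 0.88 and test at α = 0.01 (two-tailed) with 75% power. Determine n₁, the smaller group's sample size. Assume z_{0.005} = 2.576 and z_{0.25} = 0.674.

n₁ = 21

With allocation ratio k = n₂/n₁ = 2, Var(x̄₁−x̄₂) = σ²(1/n₁ + 1/(k·n₁)) = σ²·(k+1)/(k·n₁).
So n₁ = (1 + 1/k)·((z_{α/2} + z_β)/d)² = 1.500 × (3.250/0.88)².
n₁ = 1.500 × 13.64 = 20.5.
Round up: n₁ = 21, giving n₂ = 2 × 21 = 42.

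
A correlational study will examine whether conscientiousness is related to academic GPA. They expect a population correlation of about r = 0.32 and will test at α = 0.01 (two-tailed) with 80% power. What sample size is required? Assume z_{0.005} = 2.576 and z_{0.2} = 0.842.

Fisher's z: C = ½·ln((1+r)/(1−r)) = ½·ln(1.9412) = 0.3316.
n = ((z_{α/2} + z_β)/C)² + 3.
(2.576 + 0.842) / 0.3316 = 3.418 / 0.3316 = 10.308.
n = 10.308² + 3 = 106.25 + 3 = 109.2.
Round up.

n = 110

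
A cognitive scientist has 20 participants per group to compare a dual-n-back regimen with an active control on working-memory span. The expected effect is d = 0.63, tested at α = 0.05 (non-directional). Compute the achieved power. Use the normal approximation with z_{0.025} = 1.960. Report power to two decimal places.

For two equal groups, power = Φ(d·√(n/2) − z_{α/2}).
d·√(n/2) = 0.63 × √(20/2) = 0.63 × 3.162 = 1.992.
z_β = 1.992 − 1.960 = 0.032.
Power = Φ(0.032) = 0.513.

power ≈ 0.51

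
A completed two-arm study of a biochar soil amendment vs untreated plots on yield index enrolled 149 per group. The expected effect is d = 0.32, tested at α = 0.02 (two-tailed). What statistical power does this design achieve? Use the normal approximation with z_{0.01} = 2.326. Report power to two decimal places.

For two equal groups, power = Φ(d·√(n/2) − z_{α/2}).
d·√(n/2) = 0.32 × √(149/2) = 0.32 × 8.631 = 2.762.
z_β = 2.762 − 2.326 = 0.436.
Power = Φ(0.436) = 0.669.

power ≈ 0.67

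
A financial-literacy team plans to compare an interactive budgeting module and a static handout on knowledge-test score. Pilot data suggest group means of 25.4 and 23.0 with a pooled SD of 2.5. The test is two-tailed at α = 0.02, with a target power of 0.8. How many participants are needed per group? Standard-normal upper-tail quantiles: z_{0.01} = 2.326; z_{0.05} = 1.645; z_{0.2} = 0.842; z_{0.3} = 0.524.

Cohen's d = |M₁ − M₂| / SD_pooled = |25.4 − 23.0| / 2.5 = 2.4 / 2.5 = 0.960.
For two independent groups with equal n: n = 2·((z_{α/2} + z_β) / d)².
z_{α/2} + z_β = 2.326 + 0.842 = 3.168.
n = 2 × (3.168 / 0.960)² = 2 × 3.300² = 2 × 10.89 = 21.8.
Round up to the next whole participant.

n = 22 per group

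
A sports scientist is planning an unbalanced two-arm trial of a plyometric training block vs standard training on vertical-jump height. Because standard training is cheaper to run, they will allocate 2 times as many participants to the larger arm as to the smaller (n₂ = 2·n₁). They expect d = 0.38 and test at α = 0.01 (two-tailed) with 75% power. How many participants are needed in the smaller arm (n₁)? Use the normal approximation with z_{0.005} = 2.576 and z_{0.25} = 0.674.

n₁ = 110

With allocation ratio k = n₂/n₁ = 2, Var(x̄₁−x̄₂) = σ²(1/n₁ + 1/(k·n₁)) = σ²·(k+1)/(k·n₁).
So n₁ = (1 + 1/k)·((z_{α/2} + z_β)/d)² = 1.500 × (3.250/0.38)².
n₁ = 1.500 × 73.15 = 109.7.
Round up: n₁ = 110, giving n₂ = 2 × 110 = 220.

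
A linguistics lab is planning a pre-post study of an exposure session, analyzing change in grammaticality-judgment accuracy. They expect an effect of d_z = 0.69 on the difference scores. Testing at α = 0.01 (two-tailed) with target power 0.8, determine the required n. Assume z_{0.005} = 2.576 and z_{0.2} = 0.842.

For a paired (one-sample on differences) test: n = ((z_{α/2} + z_β) / d)².
z_{α/2} + z_β = 2.576 + 0.842 = 3.418.
n = (3.418 / 0.69)² = 4.954² = 24.54.
Round up.

n = 25 pairs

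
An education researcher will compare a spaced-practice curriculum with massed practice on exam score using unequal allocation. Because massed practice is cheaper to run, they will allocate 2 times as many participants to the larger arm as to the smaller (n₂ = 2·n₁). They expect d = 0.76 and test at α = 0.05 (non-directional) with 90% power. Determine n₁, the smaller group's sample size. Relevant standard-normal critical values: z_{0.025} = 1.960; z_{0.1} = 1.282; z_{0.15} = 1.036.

With allocation ratio k = n₂/n₁ = 2, Var(x̄₁−x̄₂) = σ²(1/n₁ + 1/(k·n₁)) = σ²·(k+1)/(k·n₁).
So n₁ = (1 + 1/k)·((z_{α/2} + z_β)/d)² = 1.500 × (3.242/0.76)².
n₁ = 1.500 × 18.20 = 27.3.
Round up: n₁ = 28, giving n₂ = 2 × 28 = 56.

n₁ = 28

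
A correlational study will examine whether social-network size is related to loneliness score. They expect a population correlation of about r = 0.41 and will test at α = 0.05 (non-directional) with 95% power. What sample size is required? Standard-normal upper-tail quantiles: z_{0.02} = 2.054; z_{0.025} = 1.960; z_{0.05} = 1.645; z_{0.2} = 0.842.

n = 72

Fisher's z: C = ½·ln((1+r)/(1−r)) = ½·ln(2.3898) = 0.4356.
n = ((z_{α/2} + z_β)/C)² + 3.
(1.960 + 1.645) / 0.4356 = 3.605 / 0.4356 = 8.276.
n = 8.276² + 3 = 68.49 + 3 = 71.5.
Round up.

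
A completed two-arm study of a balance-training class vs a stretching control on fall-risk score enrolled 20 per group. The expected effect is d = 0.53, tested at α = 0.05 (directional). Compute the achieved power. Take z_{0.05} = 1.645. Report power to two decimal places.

For two equal groups, power = Φ(d·√(n/2) − z_{α}).
d·√(n/2) = 0.53 × √(20/2) = 0.53 × 3.162 = 1.676.
z_β = 1.676 − 1.645 = 0.031.
Power = Φ(0.031) = 0.512.

power ≈ 0.51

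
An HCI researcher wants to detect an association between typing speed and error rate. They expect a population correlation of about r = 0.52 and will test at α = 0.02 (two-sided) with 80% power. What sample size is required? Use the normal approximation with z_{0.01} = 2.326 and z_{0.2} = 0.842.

n = 34

Fisher's z: C = ½·ln((1+r)/(1−r)) = ½·ln(3.1667) = 0.5763.
n = ((z_{α/2} + z_β)/C)² + 3.
(2.326 + 0.842) / 0.5763 = 3.168 / 0.5763 = 5.497.
n = 5.497² + 3 = 30.22 + 3 = 33.2.
Round up.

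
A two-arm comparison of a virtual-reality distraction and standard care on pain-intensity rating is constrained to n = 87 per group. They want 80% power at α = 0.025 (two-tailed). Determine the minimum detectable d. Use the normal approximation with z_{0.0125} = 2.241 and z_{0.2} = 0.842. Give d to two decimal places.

For two independent groups of n = 87 each: d_min = (z_{α/2} + z_β)·√(2/n).
z-sum = 2.241 + 0.842 = 3.083.
d_min = 3.083 × √(2/87) = 3.083 × 0.1516 = 0.467.

d_min ≈ 0.47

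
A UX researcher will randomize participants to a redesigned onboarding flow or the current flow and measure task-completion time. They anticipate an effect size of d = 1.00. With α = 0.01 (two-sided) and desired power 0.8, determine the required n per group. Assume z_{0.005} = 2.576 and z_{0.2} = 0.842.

n = 24 per group

For two independent groups with equal n: n = 2·((z_{α/2} + z_β) / d)².
z_{α/2} + z_β = 2.576 + 0.842 = 3.418.
n = 2 × (3.418 / 1.00)² = 2 × 3.418² = 2 × 11.68 = 23.4.
Round up to the next whole participant.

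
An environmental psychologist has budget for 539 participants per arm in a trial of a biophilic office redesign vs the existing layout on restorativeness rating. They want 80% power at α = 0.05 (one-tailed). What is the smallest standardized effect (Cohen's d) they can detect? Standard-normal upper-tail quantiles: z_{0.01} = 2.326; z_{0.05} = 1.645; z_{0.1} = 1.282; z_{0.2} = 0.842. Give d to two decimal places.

d_min ≈ 0.15

For two independent groups of n = 539 each: d_min = (z_{α} + z_β)·√(2/n).
z-sum = 1.645 + 0.842 = 2.487.
d_min = 2.487 × √(2/539) = 2.487 × 0.0609 = 0.151.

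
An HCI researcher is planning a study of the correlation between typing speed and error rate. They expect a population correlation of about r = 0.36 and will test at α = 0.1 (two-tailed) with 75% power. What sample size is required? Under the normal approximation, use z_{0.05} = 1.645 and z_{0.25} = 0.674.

n = 41

Fisher's z: C = ½·ln((1+r)/(1−r)) = ½·ln(2.1250) = 0.3769.
n = ((z_{α/2} + z_β)/C)² + 3.
(1.645 + 0.674) / 0.3769 = 2.319 / 0.3769 = 6.153.
n = 6.153² + 3 = 37.86 + 3 = 40.9.
Round up.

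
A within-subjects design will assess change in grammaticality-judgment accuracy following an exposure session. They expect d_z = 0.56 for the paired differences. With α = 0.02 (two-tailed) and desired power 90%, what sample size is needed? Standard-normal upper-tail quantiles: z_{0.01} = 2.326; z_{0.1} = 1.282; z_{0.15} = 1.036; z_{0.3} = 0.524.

For a paired (one-sample on differences) test: n = ((z_{α/2} + z_β) / d)².
z_{α/2} + z_β = 2.326 + 1.282 = 3.608.
n = (3.608 / 0.56)² = 6.443² = 41.51.
Round up.

n = 42 pairs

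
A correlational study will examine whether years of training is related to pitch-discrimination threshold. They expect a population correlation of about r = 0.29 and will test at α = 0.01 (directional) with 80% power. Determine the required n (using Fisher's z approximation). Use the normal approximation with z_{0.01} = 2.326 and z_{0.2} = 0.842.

Fisher's z: C = ½·ln((1+r)/(1−r)) = ½·ln(1.8169) = 0.2986.
n = ((z_{α} + z_β)/C)² + 3.
(2.326 + 0.842) / 0.2986 = 3.168 / 0.2986 = 10.610.
n = 10.610² + 3 = 112.56 + 3 = 115.6.
Round up.

n = 116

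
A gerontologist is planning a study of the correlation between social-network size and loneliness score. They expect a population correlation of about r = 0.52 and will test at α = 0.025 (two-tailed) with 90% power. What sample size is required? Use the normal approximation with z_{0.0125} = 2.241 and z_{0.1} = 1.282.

Fisher's z: C = ½·ln((1+r)/(1−r)) = ½·ln(3.1667) = 0.5763.
n = ((z_{α/2} + z_β)/C)² + 3.
(2.241 + 1.282) / 0.5763 = 3.523 / 0.5763 = 6.113.
n = 6.113² + 3 = 37.37 + 3 = 40.4.
Round up.

n = 41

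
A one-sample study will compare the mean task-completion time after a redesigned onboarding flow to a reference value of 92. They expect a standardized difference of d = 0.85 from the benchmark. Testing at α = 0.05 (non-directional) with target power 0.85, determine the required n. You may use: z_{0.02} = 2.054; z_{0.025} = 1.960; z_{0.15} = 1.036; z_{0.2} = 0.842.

n = 13

For a one-sample test: n = ((z_{α/2} + z_β) / d)².
z_{α/2} + z_β = 1.960 + 1.036 = 2.996.
n = (2.996 / 0.85)² = 3.525² = 12.42.
Round up.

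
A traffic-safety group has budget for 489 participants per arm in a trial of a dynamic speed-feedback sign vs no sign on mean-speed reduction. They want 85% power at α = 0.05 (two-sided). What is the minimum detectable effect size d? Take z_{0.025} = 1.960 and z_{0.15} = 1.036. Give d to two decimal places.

For two independent groups of n = 489 each: d_min = (z_{α/2} + z_β)·√(2/n).
z-sum = 1.960 + 1.036 = 2.996.
d_min = 2.996 × √(2/489) = 2.996 × 0.0640 = 0.192.

d_min ≈ 0.19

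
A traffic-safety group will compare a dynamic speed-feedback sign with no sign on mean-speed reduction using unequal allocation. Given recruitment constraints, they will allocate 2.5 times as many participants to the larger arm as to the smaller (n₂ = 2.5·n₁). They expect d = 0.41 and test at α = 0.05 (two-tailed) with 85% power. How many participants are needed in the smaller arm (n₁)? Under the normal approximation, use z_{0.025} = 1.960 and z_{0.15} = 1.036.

With allocation ratio k = n₂/n₁ = 2.5, Var(x̄₁−x̄₂) = σ²(1/n₁ + 1/(k·n₁)) = σ²·(k+1)/(k·n₁).
So n₁ = (1 + 1/k)·((z_{α/2} + z_β)/d)² = 1.400 × (2.996/0.41)².
n₁ = 1.400 × 53.40 = 74.8.
Round up: n₁ = 75, giving n₂ = ⌈2.5 × 75⌉ = ⌈187.5⌉ = 188.

n₁ = 75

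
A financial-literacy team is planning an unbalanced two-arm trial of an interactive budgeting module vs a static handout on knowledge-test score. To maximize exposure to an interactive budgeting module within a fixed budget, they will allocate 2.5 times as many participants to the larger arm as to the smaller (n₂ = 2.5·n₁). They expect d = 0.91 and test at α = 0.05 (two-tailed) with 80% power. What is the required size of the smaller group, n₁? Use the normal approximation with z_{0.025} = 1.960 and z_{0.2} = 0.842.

n₁ = 14

With allocation ratio k = n₂/n₁ = 2.5, Var(x̄₁−x̄₂) = σ²(1/n₁ + 1/(k·n₁)) = σ²·(k+1)/(k·n₁).
So n₁ = (1 + 1/k)·((z_{α/2} + z_β)/d)² = 1.400 × (2.802/0.91)².
n₁ = 1.400 × 9.48 = 13.3.
Round up: n₁ = 14, giving n₂ = 2.5 × 14 = 35.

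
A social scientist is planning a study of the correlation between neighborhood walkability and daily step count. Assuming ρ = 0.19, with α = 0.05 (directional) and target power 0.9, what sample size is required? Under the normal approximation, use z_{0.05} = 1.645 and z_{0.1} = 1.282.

Fisher's z: C = ½·ln((1+r)/(1−r)) = ½·ln(1.4691) = 0.1923.
n = ((z_{α} + z_β)/C)² + 3.
(1.645 + 1.282) / 0.1923 = 2.927 / 0.1923 = 15.221.
n = 15.221² + 3 = 231.68 + 3 = 234.7.
Round up.

n = 235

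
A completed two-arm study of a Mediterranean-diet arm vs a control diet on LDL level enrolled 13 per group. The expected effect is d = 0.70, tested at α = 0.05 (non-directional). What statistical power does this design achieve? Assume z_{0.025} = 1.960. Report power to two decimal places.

power ≈ 0.43

For two equal groups, power = Φ(d·√(n/2) − z_{α/2}).
d·√(n/2) = 0.70 × √(13/2) = 0.70 × 2.550 = 1.785.
z_β = 1.785 − 1.960 = -0.175.
Power = Φ(-0.175) = 0.430.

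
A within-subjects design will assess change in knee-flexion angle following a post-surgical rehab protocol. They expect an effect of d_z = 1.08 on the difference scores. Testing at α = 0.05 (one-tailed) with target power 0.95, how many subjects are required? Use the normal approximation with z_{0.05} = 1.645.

For a paired (one-sample on differences) test: n = ((z_{α} + z_β) / d)².
z_{α} + z_β = 1.645 + 1.645 = 3.290.
n = (3.290 / 1.08)² = 3.046² = 9.28.
Round up.

n = 10 pairs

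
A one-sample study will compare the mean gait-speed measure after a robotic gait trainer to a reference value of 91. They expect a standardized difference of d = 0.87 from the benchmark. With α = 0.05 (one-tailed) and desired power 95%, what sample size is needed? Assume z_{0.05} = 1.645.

For a one-sample test: n = ((z_{α} + z_β) / d)².
z_{α} + z_β = 1.645 + 1.645 = 3.290.
n = (3.290 / 0.87)² = 3.782² = 14.30.
Round up.

n = 15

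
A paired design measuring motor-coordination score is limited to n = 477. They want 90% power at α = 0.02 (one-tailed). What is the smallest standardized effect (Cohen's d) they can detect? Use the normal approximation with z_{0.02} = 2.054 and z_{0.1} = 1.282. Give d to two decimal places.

For a single sample (or paired design) of n = 477: d_min = (z_{α} + z_β)/√n.
z-sum = 2.054 + 1.282 = 3.336.
d_min = 3.336 / √477 = 3.336 / 21.840 = 0.153.

d_min ≈ 0.15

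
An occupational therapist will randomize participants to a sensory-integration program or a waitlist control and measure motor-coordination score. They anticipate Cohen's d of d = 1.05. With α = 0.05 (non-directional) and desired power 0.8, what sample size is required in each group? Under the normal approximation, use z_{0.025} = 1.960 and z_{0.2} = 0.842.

For two independent groups with equal n: n = 2·((z_{α/2} + z_β) / d)².
z_{α/2} + z_β = 1.960 + 0.842 = 2.802.
n = 2 × (2.802 / 1.05)² = 2 × 2.669² = 2 × 7.12 = 14.2.
Round up to the next whole participant.

n = 15 per group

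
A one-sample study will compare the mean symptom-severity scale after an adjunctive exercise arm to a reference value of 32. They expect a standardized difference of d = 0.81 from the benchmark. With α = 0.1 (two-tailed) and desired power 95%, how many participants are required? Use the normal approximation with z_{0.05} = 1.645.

For a one-sample test: n = ((z_{α/2} + z_β) / d)².
z_{α/2} + z_β = 1.645 + 1.645 = 3.290.
n = (3.290 / 0.81)² = 4.062² = 16.50.
Round up.

n = 17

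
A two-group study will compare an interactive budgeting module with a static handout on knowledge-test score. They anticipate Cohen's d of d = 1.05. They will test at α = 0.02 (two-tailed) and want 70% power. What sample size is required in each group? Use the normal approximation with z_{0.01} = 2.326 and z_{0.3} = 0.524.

For two independent groups with equal n: n = 2·((z_{α/2} + z_β) / d)².
z_{α/2} + z_β = 2.326 + 0.524 = 2.850.
n = 2 × (2.850 / 1.05)² = 2 × 2.714² = 2 × 7.37 = 14.7.
Round up to the next whole participant.

n = 15 per group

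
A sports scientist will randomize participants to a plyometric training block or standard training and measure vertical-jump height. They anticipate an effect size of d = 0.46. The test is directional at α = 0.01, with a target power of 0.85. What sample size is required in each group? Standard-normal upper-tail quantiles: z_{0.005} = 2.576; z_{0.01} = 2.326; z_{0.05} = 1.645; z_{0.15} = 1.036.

n = 107 per group

For two independent groups with equal n: n = 2·((z_{α} + z_β) / d)².
z_{α} + z_β = 2.326 + 1.036 = 3.362.
n = 2 × (3.362 / 0.46)² = 2 × 7.309² = 2 × 53.42 = 106.8.
Round up to the next whole participant.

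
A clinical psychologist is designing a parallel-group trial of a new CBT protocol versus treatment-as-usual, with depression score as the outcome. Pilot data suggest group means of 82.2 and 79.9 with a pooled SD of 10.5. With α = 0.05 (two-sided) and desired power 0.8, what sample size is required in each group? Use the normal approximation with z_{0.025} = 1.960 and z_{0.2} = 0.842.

Cohen's d = |M₁ − M₂| / SD_pooled = |82.2 − 79.9| / 10.5 = 2.3 / 10.5 = 0.219.
For two independent groups with equal n: n = 2·((z_{α/2} + z_β) / d)².
z_{α/2} + z_β = 1.960 + 0.842 = 2.802.
n = 2 × (2.802 / 0.219)² = 2 × 12.795² = 2 × 163.70 = 327.4.
Round up to the next whole participant.

n = 328 per group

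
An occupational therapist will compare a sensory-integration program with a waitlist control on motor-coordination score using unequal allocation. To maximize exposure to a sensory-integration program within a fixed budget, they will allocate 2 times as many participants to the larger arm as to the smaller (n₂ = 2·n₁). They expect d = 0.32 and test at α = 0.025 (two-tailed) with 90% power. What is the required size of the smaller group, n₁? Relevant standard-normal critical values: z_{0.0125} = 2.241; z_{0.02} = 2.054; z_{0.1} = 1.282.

n₁ = 182

With allocation ratio k = n₂/n₁ = 2, Var(x̄₁−x̄₂) = σ²(1/n₁ + 1/(k·n₁)) = σ²·(k+1)/(k·n₁).
So n₁ = (1 + 1/k)·((z_{α/2} + z_β)/d)² = 1.500 × (3.523/0.32)².
n₁ = 1.500 × 121.21 = 181.8.
Round up: n₁ = 182, giving n₂ = 2 × 182 = 364.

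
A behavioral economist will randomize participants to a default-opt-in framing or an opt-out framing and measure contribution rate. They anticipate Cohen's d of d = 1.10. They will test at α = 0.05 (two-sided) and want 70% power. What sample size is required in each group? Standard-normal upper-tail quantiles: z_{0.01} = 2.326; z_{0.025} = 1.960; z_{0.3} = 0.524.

n = 11 per group

For two independent groups with equal n: n = 2·((z_{α/2} + z_β) / d)².
z_{α/2} + z_β = 1.960 + 0.524 = 2.484.
n = 2 × (2.484 / 1.10)² = 2 × 2.258² = 2 × 5.10 = 10.2.
Round up to the next whole participant.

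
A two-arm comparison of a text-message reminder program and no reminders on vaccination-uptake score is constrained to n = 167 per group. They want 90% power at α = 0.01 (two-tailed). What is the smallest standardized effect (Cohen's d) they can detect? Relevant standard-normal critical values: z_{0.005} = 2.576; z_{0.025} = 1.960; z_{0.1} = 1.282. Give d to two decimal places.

For two independent groups of n = 167 each: d_min = (z_{α/2} + z_β)·√(2/n).
z-sum = 2.576 + 1.282 = 3.858.
d_min = 3.858 × √(2/167) = 3.858 × 0.1094 = 0.422.

d_min ≈ 0.42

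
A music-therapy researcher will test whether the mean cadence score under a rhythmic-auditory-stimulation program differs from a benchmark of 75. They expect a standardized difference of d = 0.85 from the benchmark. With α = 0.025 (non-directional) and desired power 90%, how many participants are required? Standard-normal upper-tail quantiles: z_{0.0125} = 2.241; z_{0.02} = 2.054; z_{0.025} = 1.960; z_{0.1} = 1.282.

n = 18

For a one-sample test: n = ((z_{α/2} + z_β) / d)².
z_{α/2} + z_β = 2.241 + 1.282 = 3.523.
n = (3.523 / 0.85)² = 4.145² = 17.18.
Round up.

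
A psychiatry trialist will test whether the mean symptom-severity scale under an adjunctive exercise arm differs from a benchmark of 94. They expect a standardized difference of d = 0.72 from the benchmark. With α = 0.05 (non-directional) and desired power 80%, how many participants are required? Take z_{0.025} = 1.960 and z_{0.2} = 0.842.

For a one-sample test: n = ((z_{α/2} + z_β) / d)².
z_{α/2} + z_β = 1.960 + 0.842 = 2.802.
n = (2.802 / 0.72)² = 3.892² = 15.15.
Round up.

n = 16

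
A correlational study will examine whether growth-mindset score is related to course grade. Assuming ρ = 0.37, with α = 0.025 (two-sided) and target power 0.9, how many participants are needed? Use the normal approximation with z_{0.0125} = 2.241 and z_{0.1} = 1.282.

n = 86

Fisher's z: C = ½·ln((1+r)/(1−r)) = ½·ln(2.1746) = 0.3884.
n = ((z_{α/2} + z_β)/C)² + 3.
(2.241 + 1.282) / 0.3884 = 3.523 / 0.3884 = 9.071.
n = 9.071² + 3 = 82.27 + 3 = 85.3.
Round up.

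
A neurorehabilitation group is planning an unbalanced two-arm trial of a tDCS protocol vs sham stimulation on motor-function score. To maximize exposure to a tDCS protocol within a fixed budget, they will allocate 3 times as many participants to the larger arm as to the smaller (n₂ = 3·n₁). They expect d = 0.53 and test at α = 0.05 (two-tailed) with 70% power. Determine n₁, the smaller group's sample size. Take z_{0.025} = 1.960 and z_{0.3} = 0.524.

With allocation ratio k = n₂/n₁ = 3, Var(x̄₁−x̄₂) = σ²(1/n₁ + 1/(k·n₁)) = σ²·(k+1)/(k·n₁).
So n₁ = (1 + 1/k)·((z_{α/2} + z_β)/d)² = 1.333 × (2.484/0.53)².
n₁ = 1.333 × 21.97 = 29.3.
Round up: n₁ = 30, giving n₂ = 3 × 30 = 90.

n₁ = 30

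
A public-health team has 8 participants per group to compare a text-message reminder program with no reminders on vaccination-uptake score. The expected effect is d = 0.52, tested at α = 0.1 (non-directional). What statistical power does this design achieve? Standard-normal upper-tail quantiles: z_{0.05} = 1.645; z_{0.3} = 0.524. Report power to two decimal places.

power ≈ 0.27

For two equal groups, power = Φ(d·√(n/2) − z_{α/2}).
d·√(n/2) = 0.52 × √(8/2) = 0.52 × 2.000 = 1.040.
z_β = 1.040 − 1.645 = -0.605.
Power = Φ(-0.605) = 0.273.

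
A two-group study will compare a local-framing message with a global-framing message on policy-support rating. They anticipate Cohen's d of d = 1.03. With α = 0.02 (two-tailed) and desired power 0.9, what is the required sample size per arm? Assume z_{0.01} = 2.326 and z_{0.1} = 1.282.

For two independent groups with equal n: n = 2·((z_{α/2} + z_β) / d)².
z_{α/2} + z_β = 2.326 + 1.282 = 3.608.
n = 2 × (3.608 / 1.03)² = 2 × 3.503² = 2 × 12.27 = 24.5.
Round up to the next whole participant.

n = 25 per group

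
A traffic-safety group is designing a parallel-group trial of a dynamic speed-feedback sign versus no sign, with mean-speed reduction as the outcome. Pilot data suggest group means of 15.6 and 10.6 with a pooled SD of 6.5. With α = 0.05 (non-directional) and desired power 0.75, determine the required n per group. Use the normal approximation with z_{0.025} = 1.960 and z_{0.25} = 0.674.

n = 24 per group

Cohen's d = |M₁ − M₂| / SD_pooled = |15.6 − 10.6| / 6.5 = 5.0 / 6.5 = 0.769.
For two independent groups with equal n: n = 2·((z_{α/2} + z_β) / d)².
z_{α/2} + z_β = 1.960 + 0.674 = 2.634.
n = 2 × (2.634 / 0.769)² = 2 × 3.425² = 2 × 11.73 = 23.5.
Round up to the next whole participant.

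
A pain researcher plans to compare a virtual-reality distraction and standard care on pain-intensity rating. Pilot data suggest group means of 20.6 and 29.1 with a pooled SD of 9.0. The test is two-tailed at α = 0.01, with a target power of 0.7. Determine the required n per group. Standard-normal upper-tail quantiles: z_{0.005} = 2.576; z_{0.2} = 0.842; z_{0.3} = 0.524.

n = 22 per group

Cohen's d = |M₁ − M₂| / SD_pooled = |20.6 − 29.1| / 9.0 = 8.5 / 9.0 = 0.944.
For two independent groups with equal n: n = 2·((z_{α/2} + z_β) / d)².
z_{α/2} + z_β = 2.576 + 0.524 = 3.100.
n = 2 × (3.100 / 0.944)² = 2 × 3.284² = 2 × 10.78 = 21.6.
Round up to the next whole participant.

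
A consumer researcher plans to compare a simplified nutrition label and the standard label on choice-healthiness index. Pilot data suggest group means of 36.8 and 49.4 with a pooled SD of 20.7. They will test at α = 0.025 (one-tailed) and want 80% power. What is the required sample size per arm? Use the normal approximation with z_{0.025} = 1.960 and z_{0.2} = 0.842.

Cohen's d = |M₁ − M₂| / SD_pooled = |36.8 − 49.4| / 20.7 = 12.6 / 20.7 = 0.609.
For two independent groups with equal n: n = 2·((z_{α} + z_β) / d)².
z_{α} + z_β = 1.960 + 0.842 = 2.802.
n = 2 × (2.802 / 0.609)² = 2 × 4.601² = 2 × 21.17 = 42.3.
Round up to the next whole participant.

n = 43 per group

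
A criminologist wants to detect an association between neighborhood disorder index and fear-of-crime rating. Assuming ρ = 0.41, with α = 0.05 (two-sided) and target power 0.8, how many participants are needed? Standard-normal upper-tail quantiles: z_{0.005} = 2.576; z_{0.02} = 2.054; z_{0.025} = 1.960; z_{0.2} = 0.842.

Fisher's z: C = ½·ln((1+r)/(1−r)) = ½·ln(2.3898) = 0.4356.
n = ((z_{α/2} + z_β)/C)² + 3.
(1.960 + 0.842) / 0.4356 = 2.802 / 0.4356 = 6.433.
n = 6.433² + 3 = 41.38 + 3 = 44.4.
Round up.

n = 45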